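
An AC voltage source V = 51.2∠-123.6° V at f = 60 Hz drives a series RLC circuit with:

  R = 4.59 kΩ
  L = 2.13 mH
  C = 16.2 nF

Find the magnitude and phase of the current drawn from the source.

Step 1 — Angular frequency: ω = 2π·f = 2π·60 = 377 rad/s.
Step 2 — Component impedances:
  R: Z = R = 4590 Ω
  L: Z = jωL = j·377·0.00213 = 0 + j0.803 Ω
  C: Z = 1/(jωC) = -j/(ω·C) = 0 - j1.637e+05 Ω
Step 3 — Series combination: Z_total = R + L + C = 4590 - j1.637e+05 Ω = 1.638e+05∠-88.4° Ω.
Step 4 — Source phasor: V = 51.2∠-123.6° V = -28.33 - j42.65 V.
Step 5 — Ohm's law: I = V / Z_total = (-28.33 - j42.65) / (4590 - j1.637e+05) = 0.0002554 - j0.0001802 A.
Step 6 — Convert to polar: |I| = 0.0003126 A, ∠I = -35.2°.

I = 0.0003126∠-35.2° A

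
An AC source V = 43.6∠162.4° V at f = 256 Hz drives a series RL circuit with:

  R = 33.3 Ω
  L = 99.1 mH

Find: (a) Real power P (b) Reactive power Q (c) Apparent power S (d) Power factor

Step 1 — Angular frequency: ω = 2π·f = 2π·256 = 1608 rad/s.
Step 2 — Component impedances:
  R: Z = R = 33.3 Ω
  L: Z = jωL = j·1608·0.0991 = 0 + j159.4 Ω
Step 3 — Series combination: Z_total = R + L = 33.3 + j159.4 Ω = 162.8∠78.2° Ω.
Step 4 — Source phasor: V = 43.6∠162.4° V = -41.56 + j13.18 V.
Step 5 — Current: I = V / Z = 0.02706 + j0.2664 A = 0.2677∠84.2° A.
Step 6 — Complex power: S = V·I* = 2.387 + j11.43 VA.
Step 7 — Real power: P = Re(S) = 2.387 W.
Step 8 — Reactive power: Q = Im(S) = 11.43 VAR.
Step 9 — Apparent power: |S| = 11.67 VA.
Step 10 — Power factor: PF = P/|S| = 0.2045 (lagging).

(a) P = 2.387 W  (b) Q = 11.43 VAR  (c) S = 11.67 VA  (d) PF = 0.2045 (lagging)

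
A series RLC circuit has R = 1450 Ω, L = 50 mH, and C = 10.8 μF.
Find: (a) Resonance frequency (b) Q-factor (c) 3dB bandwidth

Step 1 — Resonance condition Im(Z)=0 gives ω₀ = 1/√(LC).
Step 2 — ω₀ = 1/√(0.05·1.08e-05) = 1361 rad/s.
Step 3 — f₀ = ω₀/(2π) = 216.6 Hz.
Step 4 — Series Q: Q = ω₀L/R = 1361·0.05/1450 = 0.04693.
Step 5 — 3dB bandwidth: Δω = ω₀/Q = 2.9e+04 rad/s; BW = Δω/(2π) = 4615 Hz.

(a) f₀ = 216.6 Hz  (b) Q = 0.04693  (c) BW = 4615 Hz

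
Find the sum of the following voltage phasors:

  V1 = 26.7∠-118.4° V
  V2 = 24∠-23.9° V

Step 1 — Convert each phasor to rectangular form:
  V1 = 26.7·(cos(-118.4°) + j·sin(-118.4°)) = -12.7 - j23.49 V
  V2 = 24·(cos(-23.9°) + j·sin(-23.9°)) = 21.94 - j9.723 V
Step 2 — Sum components: V_total = 9.243 - j33.21 V.
Step 3 — Convert to polar: |V_total| = 34.47 V, ∠V_total = -74.4°.

V_total = 34.47∠-74.4° V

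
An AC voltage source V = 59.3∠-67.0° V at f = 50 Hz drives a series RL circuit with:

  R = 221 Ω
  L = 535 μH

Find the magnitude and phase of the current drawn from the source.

Step 1 — Angular frequency: ω = 2π·f = 2π·50 = 314.2 rad/s.
Step 2 — Component impedances:
  R: Z = R = 221 Ω
  L: Z = jωL = j·314.2·0.000535 = 0 + j0.1681 Ω
Step 3 — Series combination: Z_total = R + L = 221 + j0.1681 Ω = 221∠0.0° Ω.
Step 4 — Source phasor: V = 59.3∠-67.0° V = 23.17 - j54.59 V.
Step 5 — Ohm's law: I = V / Z_total = (23.17 - j54.59) / (221 + j0.1681) = 0.1047 - j0.2471 A.
Step 6 — Convert to polar: |I| = 0.2683 A, ∠I = -67.0°.

I = 0.2683∠-67.0° A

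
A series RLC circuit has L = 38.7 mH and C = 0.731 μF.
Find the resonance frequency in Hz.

Step 1 — Resonance condition Im(Z)=0 gives ω₀ = 1/√(LC).
Step 2 — ω₀ = 1/√(0.0387·7.31e-07) = 5945 rad/s.
Step 3 — f₀ = ω₀/(2π) = 946.3 Hz.

f₀ = 946.3 Hz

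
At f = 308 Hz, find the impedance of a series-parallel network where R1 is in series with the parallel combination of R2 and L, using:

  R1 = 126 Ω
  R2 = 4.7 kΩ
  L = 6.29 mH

Step 1 — Angular frequency: ω = 2π·f = 2π·308 = 1935 rad/s.
Step 2 — Component impedances:
  R1: Z = R = 126 Ω
  R2: Z = R = 4700 Ω
  L: Z = jωL = j·1935·0.00629 = 0 + j12.17 Ω
Step 3 — Parallel branch: R2 || L = 1/(1/R2 + 1/L) = 0.03153 + j12.17 Ω.
Step 4 — Series with R1: Z_total = R1 + (R2 || L) = 126 + j12.17 Ω = 126.6∠5.5° Ω.

Z = 126 + j12.17 Ω = 126.6∠5.5° Ω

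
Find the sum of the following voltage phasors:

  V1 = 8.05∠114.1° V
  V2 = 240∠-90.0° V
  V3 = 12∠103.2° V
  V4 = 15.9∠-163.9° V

Step 1 — Convert each phasor to rectangular form:
  V1 = 8.05·(cos(114.1°) + j·sin(114.1°)) = -3.287 + j7.348 V
  V2 = 240·(cos(-90.0°) + j·sin(-90.0°)) = 0 - j240 V
  V3 = 12·(cos(103.2°) + j·sin(103.2°)) = -2.74 + j11.68 V
  V4 = 15.9·(cos(-163.9°) + j·sin(-163.9°)) = -15.28 - j4.409 V
Step 2 — Sum components: V_total = -21.3 - j225.4 V.
Step 3 — Convert to polar: |V_total| = 226.4 V, ∠V_total = -95.4°.

V_total = 226.4∠-95.4° V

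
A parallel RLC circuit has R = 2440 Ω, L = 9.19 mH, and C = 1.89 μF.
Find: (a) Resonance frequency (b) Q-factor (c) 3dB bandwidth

Step 1 — Resonance: ω₀ = 1/√(LC) = 1/√(0.00919·1.89e-06) = 7588 rad/s.
Step 2 — f₀ = ω₀/(2π) = 1208 Hz.
Step 3 — Parallel Q: Q = R/(ω₀L) = 2440/(7588·0.00919) = 34.99.
Step 4 — Bandwidth: Δω = ω₀/Q = 216.8 rad/s; BW = Δω/(2π) = 34.51 Hz.

(a) f₀ = 1208 Hz  (b) Q = 34.99  (c) BW = 34.51 Hz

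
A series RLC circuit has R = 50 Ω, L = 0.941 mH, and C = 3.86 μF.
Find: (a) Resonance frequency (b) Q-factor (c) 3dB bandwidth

Step 1 — Resonance: ω₀ = 1/√(LC) = 1/√(0.000941·3.86e-06) = 1.659e+04 rad/s.
Step 2 — f₀ = ω₀/(2π) = 2641 Hz.
Step 3 — Series Q: Q = ω₀L/R = 1.659e+04·0.000941/50 = 0.3123.
Step 4 — Bandwidth: Δω = ω₀/Q = 5.313e+04 rad/s; BW = Δω/(2π) = 8457 Hz.

(a) f₀ = 2641 Hz  (b) Q = 0.3123  (c) BW = 8457 Hz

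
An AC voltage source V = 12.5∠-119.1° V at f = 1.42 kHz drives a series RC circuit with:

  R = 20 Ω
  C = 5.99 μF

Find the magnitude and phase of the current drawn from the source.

Step 1 — Angular frequency: ω = 2π·f = 2π·1420 = 8922 rad/s.
Step 2 — Component impedances:
  R: Z = R = 20 Ω
  C: Z = 1/(jωC) = -j/(ω·C) = 0 - j18.71 Ω
Step 3 — Series combination: Z_total = R + C = 20 - j18.71 Ω = 27.39∠-43.1° Ω.
Step 4 — Source phasor: V = 12.5∠-119.1° V = -6.079 - j10.92 V.
Step 5 — Ohm's law: I = V / Z_total = (-6.079 - j10.92) / (20 - j18.71) = 0.1104 - j0.4429 A.
Step 6 — Convert to polar: |I| = 0.4564 A, ∠I = -76.0°.

I = 0.4564∠-76.0° A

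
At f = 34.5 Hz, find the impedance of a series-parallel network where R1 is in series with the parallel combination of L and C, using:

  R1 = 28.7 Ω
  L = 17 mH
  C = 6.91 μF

Step 1 — Angular frequency: ω = 2π·f = 2π·34.5 = 216.8 rad/s.
Step 2 — Component impedances:
  R1: Z = R = 28.7 Ω
  L: Z = jωL = j·216.8·0.017 = 0 + j3.685 Ω
  C: Z = 1/(jωC) = -j/(ω·C) = 0 - j667.6 Ω
Step 3 — Parallel branch: L || C = 1/(1/L + 1/C) = 0 + j3.706 Ω.
Step 4 — Series with R1: Z_total = R1 + (L || C) = 28.7 + j3.706 Ω = 28.94∠7.4° Ω.

Z = 28.7 + j3.706 Ω = 28.94∠7.4° Ω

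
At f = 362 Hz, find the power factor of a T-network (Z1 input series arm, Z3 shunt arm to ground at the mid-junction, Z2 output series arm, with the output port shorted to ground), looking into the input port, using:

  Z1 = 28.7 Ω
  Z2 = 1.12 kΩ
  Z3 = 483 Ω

Step 1 — Angular frequency: ω = 2π·f = 2π·362 = 2275 rad/s.
Step 2 — Component impedances:
  Z1: Z = R = 28.7 Ω
  Z2: Z = R = 1120 Ω
  Z3: Z = R = 483 Ω
Step 3 — With the output port shorted to ground, the output series arm Z2 runs from the junction to ground; the shunt arm Z3 also runs from the junction to ground. They appear in parallel: Z3 || Z2 = 337.5 Ω.
Step 4 — Series with input arm Z1: Z_in = Z1 + (Z3 || Z2) = 366.2 Ω = 366.2∠0.0° Ω.
Step 5 — Power factor: PF = cos(φ) = Re(Z)/|Z| = 366.2/366.2 = 1.
Step 6 — Type: Im(Z) = 0 ⇒ unity (phase φ = 0.0°).

PF = 1 (unity, φ = 0.0°)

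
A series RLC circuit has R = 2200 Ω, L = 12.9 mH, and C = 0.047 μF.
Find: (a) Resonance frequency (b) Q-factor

Step 1 — Resonance condition Im(Z)=0 gives ω₀ = 1/√(LC).
Step 2 — ω₀ = 1/√(0.0129·4.7e-08) = 4.061e+04 rad/s.
Step 3 — f₀ = ω₀/(2π) = 6464 Hz.
Step 4 — Series Q: Q = ω₀L/R = 4.061e+04·0.0129/2200 = 0.2381.

(a) f₀ = 6464 Hz  (b) Q = 0.2381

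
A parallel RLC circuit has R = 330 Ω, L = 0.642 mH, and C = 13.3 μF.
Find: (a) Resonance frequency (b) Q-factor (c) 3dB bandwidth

Step 1 — Resonance: ω₀ = 1/√(LC) = 1/√(0.000642·1.33e-05) = 1.082e+04 rad/s.
Step 2 — f₀ = ω₀/(2π) = 1722 Hz.
Step 3 — Parallel Q: Q = R/(ω₀L) = 330/(1.082e+04·0.000642) = 47.5.
Step 4 — Bandwidth: Δω = ω₀/Q = 227.8 rad/s; BW = Δω/(2π) = 36.26 Hz.

(a) f₀ = 1722 Hz  (b) Q = 47.5  (c) BW = 36.26 Hz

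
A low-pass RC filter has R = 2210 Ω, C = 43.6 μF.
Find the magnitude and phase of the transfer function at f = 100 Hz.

Step 1 — Angular frequency: ω = 2π·100 = 628.3 rad/s.
Step 2 — Transfer function: H(jω) = 1/(1 + jωRC).
Step 3 — Denominator: 1 + jωRC = 1 + j·628.3·2210·4.36e-05 = 1 + j60.54.
Step 4 — H = 0.0002727 - j0.01651.
Step 5 — Magnitude: |H| = 0.01652 (-35.6 dB); phase: φ = -89.1°.

|H| = 0.01652 (-35.6 dB), φ = -89.1°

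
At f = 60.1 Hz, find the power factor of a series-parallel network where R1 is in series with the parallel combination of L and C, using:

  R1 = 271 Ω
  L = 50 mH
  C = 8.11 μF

Step 1 — Angular frequency: ω = 2π·f = 2π·60.1 = 377.6 rad/s.
Step 2 — Component impedances:
  R1: Z = R = 271 Ω
  L: Z = jωL = j·377.6·0.05 = 0 + j18.88 Ω
  C: Z = 1/(jωC) = -j/(ω·C) = 0 - j326.5 Ω
Step 3 — Parallel branch: L || C = 1/(1/L + 1/C) = 0 + j20.04 Ω.
Step 4 — Series with R1: Z_total = R1 + (L || C) = 271 + j20.04 Ω = 271.7∠4.2° Ω.
Step 5 — Power factor: PF = cos(φ) = Re(Z)/|Z| = 271/271.74 = 0.9973.
Step 6 — Type: Im(Z) = 20.04 ⇒ lagging (phase φ = 4.2°).

PF = 0.9973 (lagging, φ = 4.2°)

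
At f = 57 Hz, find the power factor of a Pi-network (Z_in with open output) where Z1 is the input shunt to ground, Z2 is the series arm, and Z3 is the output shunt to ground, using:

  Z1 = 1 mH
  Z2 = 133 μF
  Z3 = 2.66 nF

Step 1 — Angular frequency: ω = 2π·f = 2π·57 = 358.1 rad/s.
Step 2 — Component impedances:
  Z1: Z = jωL = j·358.1·0.001 = 0 + j0.3581 Ω
  Z2: Z = 1/(jωC) = -j/(ω·C) = 0 - j20.99 Ω
  Z3: Z = 1/(jωC) = -j/(ω·C) = 0 - j1.05e+06 Ω
Step 3 — With open output, the series arm Z2 and the output shunt Z3 appear in series to ground: Z2 + Z3 = 0 - j1.05e+06 Ω.
Step 4 — Parallel with input shunt Z1: Z_in = Z1 || (Z2 + Z3) = 0 + j0.3581 Ω = 0.3581∠90.0° Ω.
Step 5 — Power factor: PF = cos(φ) = Re(Z)/|Z| = -0/0.3581 = -0.
Step 6 — Type: Im(Z) = 0.3581 ⇒ lagging (phase φ = 90.0°).

PF = -0 (lagging, φ = 90.0°)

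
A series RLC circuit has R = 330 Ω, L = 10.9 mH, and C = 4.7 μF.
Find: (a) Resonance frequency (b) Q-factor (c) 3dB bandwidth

Step 1 — Resonance: ω₀ = 1/√(LC) = 1/√(0.0109·4.7e-06) = 4418 rad/s.
Step 2 — f₀ = ω₀/(2π) = 703.2 Hz.
Step 3 — Series Q: Q = ω₀L/R = 4418·0.0109/330 = 0.1459.
Step 4 — Bandwidth: Δω = ω₀/Q = 3.028e+04 rad/s; BW = Δω/(2π) = 4818 Hz.

(a) f₀ = 703.2 Hz  (b) Q = 0.1459  (c) BW = 4818 Hz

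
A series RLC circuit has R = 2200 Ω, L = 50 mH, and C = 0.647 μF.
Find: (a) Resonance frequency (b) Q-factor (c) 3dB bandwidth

Step 1 — Resonance condition Im(Z)=0 gives ω₀ = 1/√(LC).
Step 2 — ω₀ = 1/√(0.05·6.47e-07) = 5560 rad/s.
Step 3 — f₀ = ω₀/(2π) = 884.9 Hz.
Step 4 — Series Q: Q = ω₀L/R = 5560·0.05/2200 = 0.1264.
Step 5 — 3dB bandwidth: Δω = ω₀/Q = 4.4e+04 rad/s; BW = Δω/(2π) = 7003 Hz.

(a) f₀ = 884.9 Hz  (b) Q = 0.1264  (c) BW = 7003 Hz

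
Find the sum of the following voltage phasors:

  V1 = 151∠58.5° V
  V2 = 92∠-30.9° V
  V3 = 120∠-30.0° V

Step 1 — Convert each phasor to rectangular form:
  V1 = 151·(cos(58.5°) + j·sin(58.5°)) = 78.9 + j128.7 V
  V2 = 92·(cos(-30.9°) + j·sin(-30.9°)) = 78.94 - j47.25 V
  V3 = 120·(cos(-30.0°) + j·sin(-30.0°)) = 103.9 - j60 V
Step 2 — Sum components: V_total = 261.8 + j21.5 V.
Step 3 — Convert to polar: |V_total| = 262.6 V, ∠V_total = 4.7°.

V_total = 262.6∠4.7° V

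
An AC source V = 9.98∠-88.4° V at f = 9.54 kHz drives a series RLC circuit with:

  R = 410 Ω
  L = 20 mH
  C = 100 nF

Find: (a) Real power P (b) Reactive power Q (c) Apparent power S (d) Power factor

Step 1 — Angular frequency: ω = 2π·f = 2π·9540 = 5.994e+04 rad/s.
Step 2 — Component impedances:
  R: Z = R = 410 Ω
  L: Z = jωL = j·5.994e+04·0.02 = 0 + j1199 Ω
  C: Z = 1/(jωC) = -j/(ω·C) = 0 - j166.8 Ω
Step 3 — Series combination: Z_total = R + L + C = 410 + j1032 Ω = 1110∠68.3° Ω.
Step 4 — Source phasor: V = 9.98∠-88.4° V = 0.2787 - j9.976 V.
Step 5 — Current: I = V / Z = -0.008256 - j0.00355 A = 0.008987∠-156.7° A.
Step 6 — Complex power: S = V·I* = 0.03312 + j0.08336 VA.
Step 7 — Real power: P = Re(S) = 0.03312 W.
Step 8 — Reactive power: Q = Im(S) = 0.08336 VAR.
Step 9 — Apparent power: |S| = 0.08969 VA.
Step 10 — Power factor: PF = P/|S| = 0.3692 (lagging).

(a) P = 0.03312 W  (b) Q = 0.08336 VAR  (c) S = 0.08969 VA  (d) PF = 0.3692 (lagging)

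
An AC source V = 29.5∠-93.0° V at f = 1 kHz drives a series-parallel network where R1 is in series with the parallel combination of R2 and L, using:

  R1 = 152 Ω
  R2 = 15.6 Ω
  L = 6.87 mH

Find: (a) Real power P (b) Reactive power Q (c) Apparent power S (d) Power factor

Step 1 — Angular frequency: ω = 2π·f = 2π·1000 = 6283 rad/s.
Step 2 — Component impedances:
  R1: Z = R = 152 Ω
  R2: Z = R = 15.6 Ω
  L: Z = jωL = j·6283·0.00687 = 0 + j43.17 Ω
Step 3 — Parallel branch: R2 || L = 1/(1/R2 + 1/L) = 13.8 + j4.987 Ω.
Step 4 — Series with R1: Z_total = R1 + (R2 || L) = 165.8 + j4.987 Ω = 165.9∠1.7° Ω.
Step 5 — Source phasor: V = 29.5∠-93.0° V = -1.544 - j29.46 V.
Step 6 — Current: I = V / Z = -0.01464 - j0.1772 A = 0.1778∠-94.7° A.
Step 7 — Complex power: S = V·I* = 5.244 + j0.1577 VA.
Step 8 — Real power: P = Re(S) = 5.244 W.
Step 9 — Reactive power: Q = Im(S) = 0.1577 VAR.
Step 10 — Apparent power: |S| = 5.246 VA.
Step 11 — Power factor: PF = P/|S| = 0.9995 (lagging).

(a) P = 5.244 W  (b) Q = 0.1577 VAR  (c) S = 5.246 VA  (d) PF = 0.9995 (lagging)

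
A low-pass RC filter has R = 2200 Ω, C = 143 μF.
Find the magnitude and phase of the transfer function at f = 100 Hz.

Step 1 — Angular frequency: ω = 2π·100 = 628.3 rad/s.
Step 2 — Transfer function: H(jω) = 1/(1 + jωRC).
Step 3 — Denominator: 1 + jωRC = 1 + j·628.3·2200·0.000143 = 1 + j197.7.
Step 4 — H = 2.559e-05 - j0.005059.
Step 5 — Magnitude: |H| = 0.005059 (-45.9 dB); phase: φ = -89.7°.

|H| = 0.005059 (-45.9 dB), φ = -89.7°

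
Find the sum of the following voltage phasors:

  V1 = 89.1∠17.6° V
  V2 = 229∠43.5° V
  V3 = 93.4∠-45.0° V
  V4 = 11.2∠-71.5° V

Step 1 — Convert each phasor to rectangular form:
  V1 = 89.1·(cos(17.6°) + j·sin(17.6°)) = 84.93 + j26.94 V
  V2 = 229·(cos(43.5°) + j·sin(43.5°)) = 166.1 + j157.6 V
  V3 = 93.4·(cos(-45.0°) + j·sin(-45.0°)) = 66.04 - j66.04 V
  V4 = 11.2·(cos(-71.5°) + j·sin(-71.5°)) = 3.554 - j10.62 V
Step 2 — Sum components: V_total = 320.6 + j107.9 V.
Step 3 — Convert to polar: |V_total| = 338.3 V, ∠V_total = 18.6°.

V_total = 338.3∠18.6° V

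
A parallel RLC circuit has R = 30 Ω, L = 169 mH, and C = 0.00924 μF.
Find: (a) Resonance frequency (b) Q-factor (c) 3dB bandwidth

Step 1 — Resonance: ω₀ = 1/√(LC) = 1/√(0.169·9.24e-09) = 2.531e+04 rad/s.
Step 2 — f₀ = ω₀/(2π) = 4028 Hz.
Step 3 — Parallel Q: Q = R/(ω₀L) = 30/(2.531e+04·0.169) = 0.007015.
Step 4 — Bandwidth: Δω = ω₀/Q = 3.608e+06 rad/s; BW = Δω/(2π) = 5.742e+05 Hz.

(a) f₀ = 4028 Hz  (b) Q = 0.007015  (c) BW = 5.742e+05 Hz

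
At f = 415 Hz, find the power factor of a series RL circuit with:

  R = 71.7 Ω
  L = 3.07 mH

Step 1 — Angular frequency: ω = 2π·f = 2π·415 = 2608 rad/s.
Step 2 — Component impedances:
  R: Z = R = 71.7 Ω
  L: Z = jωL = j·2608·0.00307 = 0 + j8.005 Ω
Step 3 — Series combination: Z_total = R + L = 71.7 + j8.005 Ω = 72.15∠6.4° Ω.
Step 4 — Power factor: PF = cos(φ) = Re(Z)/|Z| = 71.7/72.15 = 0.9938.
Step 5 — Type: Im(Z) = 8.005 ⇒ lagging (phase φ = 6.4°).

PF = 0.9938 (lagging, φ = 6.4°)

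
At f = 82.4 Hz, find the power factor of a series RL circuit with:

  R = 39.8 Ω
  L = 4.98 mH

Step 1 — Angular frequency: ω = 2π·f = 2π·82.4 = 517.7 rad/s.
Step 2 — Component impedances:
  R: Z = R = 39.8 Ω
  L: Z = jωL = j·517.7·0.00498 = 0 + j2.578 Ω
Step 3 — Series combination: Z_total = R + L = 39.8 + j2.578 Ω = 39.88∠3.7° Ω.
Step 4 — Power factor: PF = cos(φ) = Re(Z)/|Z| = 39.8/39.883 = 0.9979.
Step 5 — Type: Im(Z) = 2.578 ⇒ lagging (phase φ = 3.7°).

PF = 0.9979 (lagging, φ = 3.7°)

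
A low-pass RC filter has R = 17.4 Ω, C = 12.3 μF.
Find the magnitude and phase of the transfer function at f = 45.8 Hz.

Step 1 — Angular frequency: ω = 2π·45.8 = 287.8 rad/s.
Step 2 — Transfer function: H(jω) = 1/(1 + jωRC).
Step 3 — Denominator: 1 + jωRC = 1 + j·287.8·17.4·1.23e-05 = 1 + j0.06159.
Step 4 — H = 0.9962 - j0.06136.
Step 5 — Magnitude: |H| = 0.9981 (-0.0 dB); phase: φ = -3.5°.

|H| = 0.9981 (-0.0 dB), φ = -3.5°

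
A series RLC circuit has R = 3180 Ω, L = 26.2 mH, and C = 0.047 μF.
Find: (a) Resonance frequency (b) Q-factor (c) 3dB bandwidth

Step 1 — Resonance condition Im(Z)=0 gives ω₀ = 1/√(LC).
Step 2 — ω₀ = 1/√(0.0262·4.7e-08) = 2.85e+04 rad/s.
Step 3 — f₀ = ω₀/(2π) = 4535 Hz.
Step 4 — Series Q: Q = ω₀L/R = 2.85e+04·0.0262/3180 = 0.2348.
Step 5 — 3dB bandwidth: Δω = ω₀/Q = 1.214e+05 rad/s; BW = Δω/(2π) = 1.932e+04 Hz.

(a) f₀ = 4535 Hz  (b) Q = 0.2348  (c) BW = 1.932e+04 Hz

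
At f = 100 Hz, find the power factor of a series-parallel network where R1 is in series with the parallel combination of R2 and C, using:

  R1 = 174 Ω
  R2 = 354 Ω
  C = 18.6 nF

Step 1 — Angular frequency: ω = 2π·f = 2π·100 = 628.3 rad/s.
Step 2 — Component impedances:
  R1: Z = R = 174 Ω
  R2: Z = R = 354 Ω
  C: Z = 1/(jωC) = -j/(ω·C) = 0 - j8.557e+04 Ω
Step 3 — Parallel branch: R2 || C = 1/(1/R2 + 1/C) = 354 - j1.465 Ω.
Step 4 — Series with R1: Z_total = R1 + (R2 || C) = 528 - j1.465 Ω = 528∠-0.2° Ω.
Step 5 — Power factor: PF = cos(φ) = Re(Z)/|Z| = 528/528 = 1.
Step 6 — Type: Im(Z) = -1.465 ⇒ leading (phase φ = -0.2°).

PF = 1 (leading, φ = -0.2°)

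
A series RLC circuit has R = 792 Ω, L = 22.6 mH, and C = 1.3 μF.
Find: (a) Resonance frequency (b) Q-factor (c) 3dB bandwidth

Step 1 — Resonance: ω₀ = 1/√(LC) = 1/√(0.0226·1.3e-06) = 5834 rad/s.
Step 2 — f₀ = ω₀/(2π) = 928.5 Hz.
Step 3 — Series Q: Q = ω₀L/R = 5834·0.0226/792 = 0.1665.
Step 4 — Bandwidth: Δω = ω₀/Q = 3.504e+04 rad/s; BW = Δω/(2π) = 5577 Hz.

(a) f₀ = 928.5 Hz  (b) Q = 0.1665  (c) BW = 5577 Hz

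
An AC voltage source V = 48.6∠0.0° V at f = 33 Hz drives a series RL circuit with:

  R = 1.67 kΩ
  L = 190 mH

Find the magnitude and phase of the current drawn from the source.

Step 1 — Angular frequency: ω = 2π·f = 2π·33 = 207.3 rad/s.
Step 2 — Component impedances:
  R: Z = R = 1670 Ω
  L: Z = jωL = j·207.3·0.19 = 0 + j39.4 Ω
Step 3 — Series combination: Z_total = R + L = 1670 + j39.4 Ω = 1670∠1.4° Ω.
Step 4 — Source phasor: V = 48.6∠0.0° V = 48.6 V.
Step 5 — Ohm's law: I = V / Z_total = (48.6) / (1670 + j39.4) = 0.02909 - j0.0006861 A.
Step 6 — Convert to polar: |I| = 0.02909 A, ∠I = -1.4°.

I = 0.02909∠-1.4° A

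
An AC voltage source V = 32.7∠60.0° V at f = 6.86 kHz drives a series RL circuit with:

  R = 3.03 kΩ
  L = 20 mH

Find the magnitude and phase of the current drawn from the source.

Step 1 — Angular frequency: ω = 2π·f = 2π·6860 = 4.31e+04 rad/s.
Step 2 — Component impedances:
  R: Z = R = 3030 Ω
  L: Z = jωL = j·4.31e+04·0.02 = 0 + j862.1 Ω
Step 3 — Series combination: Z_total = R + L = 3030 + j862.1 Ω = 3150∠15.9° Ω.
Step 4 — Source phasor: V = 32.7∠60.0° V = 16.35 + j28.32 V.
Step 5 — Ohm's law: I = V / Z_total = (16.35 + j28.32) / (3030 + j862.1) = 0.007452 + j0.007226 A.
Step 6 — Convert to polar: |I| = 0.01038 A, ∠I = 44.1°.

I = 0.01038∠44.1° A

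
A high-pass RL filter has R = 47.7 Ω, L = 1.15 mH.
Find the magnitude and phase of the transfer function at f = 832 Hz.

Step 1 — Angular frequency: ω = 2π·832 = 5228 rad/s.
Step 2 — Transfer function: H(jω) = jωL/(R + jωL).
Step 3 — Numerator jωL = j·6.012; denominator R + jωL = 47.7 + j6.012.
Step 4 — H = 0.01564 + j0.1241.
Step 5 — Magnitude: |H| = 0.125 (-18.1 dB); phase: φ = 82.8°.

|H| = 0.125 (-18.1 dB), φ = 82.8°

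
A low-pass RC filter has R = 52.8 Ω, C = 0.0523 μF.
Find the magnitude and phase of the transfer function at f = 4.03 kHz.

Step 1 — Angular frequency: ω = 2π·4030 = 2.532e+04 rad/s.
Step 2 — Transfer function: H(jω) = 1/(1 + jωRC).
Step 3 — Denominator: 1 + jωRC = 1 + j·2.532e+04·52.8·5.23e-08 = 1 + j0.06992.
Step 4 — H = 0.9951 - j0.06958.
Step 5 — Magnitude: |H| = 0.9976 (-0.0 dB); phase: φ = -4.0°.

|H| = 0.9976 (-0.0 dB), φ = -4.0°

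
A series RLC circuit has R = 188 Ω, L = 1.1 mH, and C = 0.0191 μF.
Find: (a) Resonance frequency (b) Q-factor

Step 1 — Resonance condition Im(Z)=0 gives ω₀ = 1/√(LC).
Step 2 — ω₀ = 1/√(0.0011·1.91e-08) = 2.182e+05 rad/s.
Step 3 — f₀ = ω₀/(2π) = 3.472e+04 Hz.
Step 4 — Series Q: Q = ω₀L/R = 2.182e+05·0.0011/188 = 1.277.

(a) f₀ = 3.472e+04 Hz  (b) Q = 1.277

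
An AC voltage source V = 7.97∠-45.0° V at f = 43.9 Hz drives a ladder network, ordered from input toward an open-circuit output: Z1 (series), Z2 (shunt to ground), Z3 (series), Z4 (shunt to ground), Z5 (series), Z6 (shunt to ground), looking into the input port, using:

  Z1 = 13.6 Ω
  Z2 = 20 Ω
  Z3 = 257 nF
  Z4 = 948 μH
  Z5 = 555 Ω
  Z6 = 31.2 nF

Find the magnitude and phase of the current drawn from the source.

Step 1 — Angular frequency: ω = 2π·f = 2π·43.9 = 275.8 rad/s.
Step 2 — Component impedances:
  Z1: Z = R = 13.6 Ω
  Z2: Z = R = 20 Ω
  Z3: Z = 1/(jωC) = -j/(ω·C) = 0 - j1.411e+04 Ω
  Z4: Z = jωL = j·275.8·0.000948 = 0 + j0.2615 Ω
  Z5: Z = R = 555 Ω
  Z6: Z = 1/(jωC) = -j/(ω·C) = 0 - j1.162e+05 Ω
Step 3 — Ladder network (open output): work backward from the far end, alternating series and parallel combinations. Z_in = 33.6 - j0.02836 Ω = 33.6∠-0.0° Ω.
Step 4 — Source phasor: V = 7.97∠-45.0° V = 5.636 - j5.636 V.
Step 5 — Ohm's law: I = V / Z_total = (5.636 - j5.636) / (33.6 - j0.02836) = 0.1679 - j0.1676 A.
Step 6 — Convert to polar: |I| = 0.2372 A, ∠I = -45.0°.

I = 0.2372∠-45.0° A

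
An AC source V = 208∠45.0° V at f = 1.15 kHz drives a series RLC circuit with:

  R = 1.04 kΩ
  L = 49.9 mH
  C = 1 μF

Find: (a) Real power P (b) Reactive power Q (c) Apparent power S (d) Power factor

Step 1 — Angular frequency: ω = 2π·f = 2π·1150 = 7226 rad/s.
Step 2 — Component impedances:
  R: Z = R = 1040 Ω
  L: Z = jωL = j·7226·0.0499 = 0 + j360.6 Ω
  C: Z = 1/(jωC) = -j/(ω·C) = 0 - j138.4 Ω
Step 3 — Series combination: Z_total = R + L + C = 1040 + j222.2 Ω = 1063∠12.1° Ω.
Step 4 — Source phasor: V = 208∠45.0° V = 147.1 + j147.1 V.
Step 5 — Current: I = V / Z = 0.1641 + j0.1064 A = 0.1956∠32.9° A.
Step 6 — Complex power: S = V·I* = 39.78 + j8.499 VA.
Step 7 — Real power: P = Re(S) = 39.78 W.
Step 8 — Reactive power: Q = Im(S) = 8.499 VAR.
Step 9 — Apparent power: |S| = 40.68 VA.
Step 10 — Power factor: PF = P/|S| = 0.9779 (lagging).

(a) P = 39.78 W  (b) Q = 8.499 VAR  (c) S = 40.68 VA  (d) PF = 0.9779 (lagging)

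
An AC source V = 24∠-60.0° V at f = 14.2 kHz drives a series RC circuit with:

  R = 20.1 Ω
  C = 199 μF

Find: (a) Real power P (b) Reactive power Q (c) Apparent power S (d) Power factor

Step 1 — Angular frequency: ω = 2π·f = 2π·1.42e+04 = 8.922e+04 rad/s.
Step 2 — Component impedances:
  R: Z = R = 20.1 Ω
  C: Z = 1/(jωC) = -j/(ω·C) = 0 - j0.05632 Ω
Step 3 — Series combination: Z_total = R + C = 20.1 - j0.05632 Ω = 20.1∠-0.2° Ω.
Step 4 — Source phasor: V = 24∠-60.0° V = 12 - j20.78 V.
Step 5 — Current: I = V / Z = 0.5999 - j1.032 A = 1.194∠-59.8° A.
Step 6 — Complex power: S = V·I* = 28.66 - j0.0803 VA.
Step 7 — Real power: P = Re(S) = 28.66 W.
Step 8 — Reactive power: Q = Im(S) = -0.0803 VAR.
Step 9 — Apparent power: |S| = 28.66 VA.
Step 10 — Power factor: PF = P/|S| = 1 (leading).

(a) P = 28.66 W  (b) Q = -0.0803 VAR  (c) S = 28.66 VA  (d) PF = 1 (leading)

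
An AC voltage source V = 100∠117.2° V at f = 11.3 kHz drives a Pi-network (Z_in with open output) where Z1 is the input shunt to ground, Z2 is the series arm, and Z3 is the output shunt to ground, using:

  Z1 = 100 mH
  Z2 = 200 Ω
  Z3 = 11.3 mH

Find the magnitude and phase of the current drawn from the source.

Step 1 — Angular frequency: ω = 2π·f = 2π·1.13e+04 = 7.1e+04 rad/s.
Step 2 — Component impedances:
  Z1: Z = jωL = j·7.1e+04·0.1 = 0 + j7100 Ω
  Z2: Z = R = 200 Ω
  Z3: Z = jωL = j·7.1e+04·0.0113 = 0 + j802.3 Ω
Step 3 — With open output, the series arm Z2 and the output shunt Z3 appear in series to ground: Z2 + Z3 = 200 + j802.3 Ω.
Step 4 — Parallel with input shunt Z1: Z_in = Z1 || (Z2 + Z3) = 161.3 + j724.9 Ω = 742.7∠77.5° Ω.
Step 5 — Source phasor: V = 100∠117.2° V = -45.71 + j88.94 V.
Step 6 — Ohm's law: I = V / Z_total = (-45.71 + j88.94) / (161.3 + j724.9) = 0.1035 + j0.0861 A.
Step 7 — Convert to polar: |I| = 0.1346 A, ∠I = 39.7°.

I = 0.1346∠39.7° A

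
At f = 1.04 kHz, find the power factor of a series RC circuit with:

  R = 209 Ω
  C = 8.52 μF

Step 1 — Angular frequency: ω = 2π·f = 2π·1040 = 6535 rad/s.
Step 2 — Component impedances:
  R: Z = R = 209 Ω
  C: Z = 1/(jωC) = -j/(ω·C) = 0 - j17.96 Ω
Step 3 — Series combination: Z_total = R + C = 209 - j17.96 Ω = 209.8∠-4.9° Ω.
Step 4 — Power factor: PF = cos(φ) = Re(Z)/|Z| = 209/209.77 = 0.9963.
Step 5 — Type: Im(Z) = -17.96 ⇒ leading (phase φ = -4.9°).

PF = 0.9963 (leading, φ = -4.9°)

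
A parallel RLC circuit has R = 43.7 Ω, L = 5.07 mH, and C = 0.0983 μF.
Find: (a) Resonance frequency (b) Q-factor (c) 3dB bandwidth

Step 1 — Resonance: ω₀ = 1/√(LC) = 1/√(0.00507·9.83e-08) = 4.479e+04 rad/s.
Step 2 — f₀ = ω₀/(2π) = 7129 Hz.
Step 3 — Parallel Q: Q = R/(ω₀L) = 43.7/(4.479e+04·0.00507) = 0.1924.
Step 4 — Bandwidth: Δω = ω₀/Q = 2.328e+05 rad/s; BW = Δω/(2π) = 3.705e+04 Hz.

(a) f₀ = 7129 Hz  (b) Q = 0.1924  (c) BW = 3.705e+04 Hz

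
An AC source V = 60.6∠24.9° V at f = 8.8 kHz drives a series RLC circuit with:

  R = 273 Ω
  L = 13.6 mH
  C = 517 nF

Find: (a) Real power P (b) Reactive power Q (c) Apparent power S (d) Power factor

Step 1 — Angular frequency: ω = 2π·f = 2π·8800 = 5.529e+04 rad/s.
Step 2 — Component impedances:
  R: Z = R = 273 Ω
  L: Z = jωL = j·5.529e+04·0.0136 = 0 + j752 Ω
  C: Z = 1/(jωC) = -j/(ω·C) = 0 - j34.98 Ω
Step 3 — Series combination: Z_total = R + L + C = 273 + j717 Ω = 767.2∠69.2° Ω.
Step 4 — Source phasor: V = 60.6∠24.9° V = 54.97 + j25.51 V.
Step 5 — Current: I = V / Z = 0.05657 - j0.05512 A = 0.07899∠-44.3° A.
Step 6 — Complex power: S = V·I* = 1.703 + j4.473 VA.
Step 7 — Real power: P = Re(S) = 1.703 W.
Step 8 — Reactive power: Q = Im(S) = 4.473 VAR.
Step 9 — Apparent power: |S| = 4.787 VA.
Step 10 — Power factor: PF = P/|S| = 0.3558 (lagging).

(a) P = 1.703 W  (b) Q = 4.473 VAR  (c) S = 4.787 VA  (d) PF = 0.3558 (lagging)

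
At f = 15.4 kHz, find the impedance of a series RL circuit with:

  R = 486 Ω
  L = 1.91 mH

Step 1 — Angular frequency: ω = 2π·f = 2π·1.54e+04 = 9.676e+04 rad/s.
Step 2 — Component impedances:
  R: Z = R = 486 Ω
  L: Z = jωL = j·9.676e+04·0.00191 = 0 + j184.8 Ω
Step 3 — Series combination: Z_total = R + L = 486 + j184.8 Ω = 520∠20.8° Ω.

Z = 486 + j184.8 Ω = 520∠20.8° Ω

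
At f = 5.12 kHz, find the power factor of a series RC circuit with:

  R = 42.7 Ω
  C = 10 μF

Step 1 — Angular frequency: ω = 2π·f = 2π·5120 = 3.217e+04 rad/s.
Step 2 — Component impedances:
  R: Z = R = 42.7 Ω
  C: Z = 1/(jωC) = -j/(ω·C) = 0 - j3.108 Ω
Step 3 — Series combination: Z_total = R + C = 42.7 - j3.108 Ω = 42.81∠-4.2° Ω.
Step 4 — Power factor: PF = cos(φ) = Re(Z)/|Z| = 42.7/42.81 = 0.9974.
Step 5 — Type: Im(Z) = -3.108 ⇒ leading (phase φ = -4.2°).

PF = 0.9974 (leading, φ = -4.2°)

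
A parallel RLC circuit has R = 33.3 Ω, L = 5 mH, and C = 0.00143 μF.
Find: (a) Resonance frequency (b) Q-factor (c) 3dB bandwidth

Step 1 — Resonance: ω₀ = 1/√(LC) = 1/√(0.005·1.43e-09) = 3.74e+05 rad/s.
Step 2 — f₀ = ω₀/(2π) = 5.952e+04 Hz.
Step 3 — Parallel Q: Q = R/(ω₀L) = 33.3/(3.74e+05·0.005) = 0.01781.
Step 4 — Bandwidth: Δω = ω₀/Q = 2.1e+07 rad/s; BW = Δω/(2π) = 3.342e+06 Hz.

(a) f₀ = 5.952e+04 Hz  (b) Q = 0.01781  (c) BW = 3.342e+06 Hz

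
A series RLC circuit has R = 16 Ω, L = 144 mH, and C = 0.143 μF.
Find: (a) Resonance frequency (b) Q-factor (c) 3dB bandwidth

Step 1 — Resonance: ω₀ = 1/√(LC) = 1/√(0.144·1.43e-07) = 6969 rad/s.
Step 2 — f₀ = ω₀/(2π) = 1109 Hz.
Step 3 — Series Q: Q = ω₀L/R = 6969·0.144/16 = 62.72.
Step 4 — Bandwidth: Δω = ω₀/Q = 111.1 rad/s; BW = Δω/(2π) = 17.68 Hz.

(a) f₀ = 1109 Hz  (b) Q = 62.72  (c) BW = 17.68 Hz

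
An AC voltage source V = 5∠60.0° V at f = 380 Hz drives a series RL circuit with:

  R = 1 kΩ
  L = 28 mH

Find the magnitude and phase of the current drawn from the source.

Step 1 — Angular frequency: ω = 2π·f = 2π·380 = 2388 rad/s.
Step 2 — Component impedances:
  R: Z = R = 1000 Ω
  L: Z = jωL = j·2388·0.028 = 0 + j66.85 Ω
Step 3 — Series combination: Z_total = R + L = 1000 + j66.85 Ω = 1002∠3.8° Ω.
Step 4 — Source phasor: V = 5∠60.0° V = 2.5 + j4.33 V.
Step 5 — Ohm's law: I = V / Z_total = (2.5 + j4.33) / (1000 + j66.85) = 0.002777 + j0.004144 A.
Step 6 — Convert to polar: |I| = 0.004989 A, ∠I = 56.2°.

I = 0.004989∠56.2° A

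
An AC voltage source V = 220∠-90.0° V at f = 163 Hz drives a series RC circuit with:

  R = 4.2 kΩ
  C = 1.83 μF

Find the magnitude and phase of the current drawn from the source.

Step 1 — Angular frequency: ω = 2π·f = 2π·163 = 1024 rad/s.
Step 2 — Component impedances:
  R: Z = R = 4200 Ω
  C: Z = 1/(jωC) = -j/(ω·C) = 0 - j533.6 Ω
Step 3 — Series combination: Z_total = R + C = 4200 - j533.6 Ω = 4234∠-7.2° Ω.
Step 4 — Source phasor: V = 220∠-90.0° V = 0 - j220 V.
Step 5 — Ohm's law: I = V / Z_total = (0 - j220) / (4200 - j533.6) = 0.006549 - j0.05155 A.
Step 6 — Convert to polar: |I| = 0.05196 A, ∠I = -82.8°.

I = 0.05196∠-82.8° A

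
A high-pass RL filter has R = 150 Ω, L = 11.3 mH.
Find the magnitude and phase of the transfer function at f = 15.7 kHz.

Step 1 — Angular frequency: ω = 2π·1.57e+04 = 9.865e+04 rad/s.
Step 2 — Transfer function: H(jω) = jωL/(R + jωL).
Step 3 — Numerator jωL = j·1115; denominator R + jωL = 150 + j1115.
Step 4 — H = 0.9822 + j0.1322.
Step 5 — Magnitude: |H| = 0.9911 (-0.1 dB); phase: φ = 7.7°.

|H| = 0.9911 (-0.1 dB), φ = 7.7°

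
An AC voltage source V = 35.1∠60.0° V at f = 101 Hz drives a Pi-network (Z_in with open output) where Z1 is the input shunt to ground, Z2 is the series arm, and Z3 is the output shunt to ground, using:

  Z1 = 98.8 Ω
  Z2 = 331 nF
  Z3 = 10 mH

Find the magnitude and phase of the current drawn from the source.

Step 1 — Angular frequency: ω = 2π·f = 2π·101 = 634.6 rad/s.
Step 2 — Component impedances:
  Z1: Z = R = 98.8 Ω
  Z2: Z = 1/(jωC) = -j/(ω·C) = 0 - j4761 Ω
  Z3: Z = jωL = j·634.6·0.01 = 0 + j6.346 Ω
Step 3 — With open output, the series arm Z2 and the output shunt Z3 appear in series to ground: Z2 + Z3 = 0 - j4754 Ω.
Step 4 — Parallel with input shunt Z1: Z_in = Z1 || (Z2 + Z3) = 98.76 - j2.052 Ω = 98.78∠-1.2° Ω.
Step 5 — Source phasor: V = 35.1∠60.0° V = 17.55 + j30.4 V.
Step 6 — Ohm's law: I = V / Z_total = (17.55 + j30.4) / (98.76 - j2.052) = 0.1712 + j0.3114 A.
Step 7 — Convert to polar: |I| = 0.3553 A, ∠I = 61.2°.

I = 0.3553∠61.2° A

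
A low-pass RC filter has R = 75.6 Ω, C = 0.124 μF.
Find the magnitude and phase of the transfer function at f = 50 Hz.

Step 1 — Angular frequency: ω = 2π·50 = 314.2 rad/s.
Step 2 — Transfer function: H(jω) = 1/(1 + jωRC).
Step 3 — Denominator: 1 + jωRC = 1 + j·314.2·75.6·1.24e-07 = 1 + j0.002945.
Step 4 — H = 1 - j0.002945.
Step 5 — Magnitude: |H| = 1 (-0.0 dB); phase: φ = -0.2°.

|H| = 1 (-0.0 dB), φ = -0.2°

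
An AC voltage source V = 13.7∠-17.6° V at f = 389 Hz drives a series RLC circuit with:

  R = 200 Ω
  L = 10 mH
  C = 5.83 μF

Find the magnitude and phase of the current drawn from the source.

Step 1 — Angular frequency: ω = 2π·f = 2π·389 = 2444 rad/s.
Step 2 — Component impedances:
  R: Z = R = 200 Ω
  L: Z = jωL = j·2444·0.01 = 0 + j24.44 Ω
  C: Z = 1/(jωC) = -j/(ω·C) = 0 - j70.18 Ω
Step 3 — Series combination: Z_total = R + L + C = 200 - j45.74 Ω = 205.2∠-12.9° Ω.
Step 4 — Source phasor: V = 13.7∠-17.6° V = 13.06 - j4.142 V.
Step 5 — Ohm's law: I = V / Z_total = (13.06 - j4.142) / (200 - j45.74) = 0.06655 - j0.005494 A.
Step 6 — Convert to polar: |I| = 0.06678 A, ∠I = -4.7°.

I = 0.06678∠-4.7° A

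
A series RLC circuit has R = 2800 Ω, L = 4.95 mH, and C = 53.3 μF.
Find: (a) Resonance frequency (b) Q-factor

Step 1 — Resonance condition Im(Z)=0 gives ω₀ = 1/√(LC).
Step 2 — ω₀ = 1/√(0.00495·5.33e-05) = 1947 rad/s.
Step 3 — f₀ = ω₀/(2π) = 309.9 Hz.
Step 4 — Series Q: Q = ω₀L/R = 1947·0.00495/2800 = 0.003442.

(a) f₀ = 309.9 Hz  (b) Q = 0.003442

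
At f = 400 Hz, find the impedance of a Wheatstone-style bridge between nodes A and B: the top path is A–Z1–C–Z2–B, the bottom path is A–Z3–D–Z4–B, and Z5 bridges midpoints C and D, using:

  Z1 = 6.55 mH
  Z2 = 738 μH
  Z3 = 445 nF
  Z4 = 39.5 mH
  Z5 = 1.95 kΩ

Step 1 — Angular frequency: ω = 2π·f = 2π·400 = 2513 rad/s.
Step 2 — Component impedances:
  Z1: Z = jωL = j·2513·0.00655 = 0 + j16.46 Ω
  Z2: Z = jωL = j·2513·0.000738 = 0 + j1.855 Ω
  Z3: Z = 1/(jωC) = -j/(ω·C) = 0 - j894.1 Ω
  Z4: Z = jωL = j·2513·0.0395 = 0 + j99.27 Ω
  Z5: Z = R = 1950 Ω
Step 3 — Bridge requires nodal analysis (the Z5 bridge couples midpoints C and D, so the two paths cannot be reduced to a simple series/parallel combination). Setting node B to ground and injecting 1 A at node A, the 3-node admittance system at A, C, D solves to V_A = Z_AB = 0.009189 + j18.75 Ω = 18.75∠90.0° Ω.

Z = 0.009189 + j18.75 Ω = 18.75∠90.0° Ω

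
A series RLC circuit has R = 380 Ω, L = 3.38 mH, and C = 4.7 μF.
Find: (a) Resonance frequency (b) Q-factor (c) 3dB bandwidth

Step 1 — Resonance condition Im(Z)=0 gives ω₀ = 1/√(LC).
Step 2 — ω₀ = 1/√(0.00338·4.7e-06) = 7934 rad/s.
Step 3 — f₀ = ω₀/(2π) = 1263 Hz.
Step 4 — Series Q: Q = ω₀L/R = 7934·0.00338/380 = 0.07057.
Step 5 — 3dB bandwidth: Δω = ω₀/Q = 1.124e+05 rad/s; BW = Δω/(2π) = 1.789e+04 Hz.

(a) f₀ = 1263 Hz  (b) Q = 0.07057  (c) BW = 1.789e+04 Hz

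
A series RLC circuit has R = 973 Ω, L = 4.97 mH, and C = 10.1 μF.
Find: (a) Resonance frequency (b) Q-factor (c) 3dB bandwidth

Step 1 — Resonance: ω₀ = 1/√(LC) = 1/√(0.00497·1.01e-05) = 4463 rad/s.
Step 2 — f₀ = ω₀/(2π) = 710.4 Hz.
Step 3 — Series Q: Q = ω₀L/R = 4463·0.00497/973 = 0.0228.
Step 4 — Bandwidth: Δω = ω₀/Q = 1.958e+05 rad/s; BW = Δω/(2π) = 3.116e+04 Hz.

(a) f₀ = 710.4 Hz  (b) Q = 0.0228  (c) BW = 3.116e+04 Hz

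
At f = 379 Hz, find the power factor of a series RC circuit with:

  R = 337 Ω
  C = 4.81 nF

Step 1 — Angular frequency: ω = 2π·f = 2π·379 = 2381 rad/s.
Step 2 — Component impedances:
  R: Z = R = 337 Ω
  C: Z = 1/(jωC) = -j/(ω·C) = 0 - j8.73e+04 Ω
Step 3 — Series combination: Z_total = R + C = 337 - j8.73e+04 Ω = 8.73e+04∠-89.8° Ω.
Step 4 — Power factor: PF = cos(φ) = Re(Z)/|Z| = 337/8.73e+04 = 0.00386.
Step 5 — Type: Im(Z) = -8.73e+04 ⇒ leading (phase φ = -89.8°).

PF = 0.00386 (leading, φ = -89.8°)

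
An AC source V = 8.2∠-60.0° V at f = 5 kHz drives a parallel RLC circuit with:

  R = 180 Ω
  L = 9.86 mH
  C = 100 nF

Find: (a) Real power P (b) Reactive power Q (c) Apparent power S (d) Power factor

Step 1 — Angular frequency: ω = 2π·f = 2π·5000 = 3.142e+04 rad/s.
Step 2 — Component impedances:
  R: Z = R = 180 Ω
  L: Z = jωL = j·3.142e+04·0.00986 = 0 + j309.8 Ω
  C: Z = 1/(jωC) = -j/(ω·C) = 0 - j318.3 Ω
Step 3 — Parallel combination: 1/Z_total = 1/R + 1/L + 1/C; Z_total = 180 + j2.808 Ω = 180∠0.9° Ω.
Step 4 — Source phasor: V = 8.2∠-60.0° V = 4.1 - j7.101 V.
Step 5 — Current: I = V / Z = 0.02216 - j0.03981 A = 0.04556∠-60.9° A.
Step 6 — Complex power: S = V·I* = 0.3736 + j0.00583 VA.
Step 7 — Real power: P = Re(S) = 0.3736 W.
Step 8 — Reactive power: Q = Im(S) = 0.00583 VAR.
Step 9 — Apparent power: |S| = 0.3736 VA.
Step 10 — Power factor: PF = P/|S| = 0.9999 (lagging).

(a) P = 0.3736 W  (b) Q = 0.00583 VAR  (c) S = 0.3736 VA  (d) PF = 0.9999 (lagging)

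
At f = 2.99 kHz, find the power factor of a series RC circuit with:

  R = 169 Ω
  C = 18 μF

Step 1 — Angular frequency: ω = 2π·f = 2π·2990 = 1.879e+04 rad/s.
Step 2 — Component impedances:
  R: Z = R = 169 Ω
  C: Z = 1/(jωC) = -j/(ω·C) = 0 - j2.957 Ω
Step 3 — Series combination: Z_total = R + C = 169 - j2.957 Ω = 169∠-1.0° Ω.
Step 4 — Power factor: PF = cos(φ) = Re(Z)/|Z| = 169/169.03 = 0.9998.
Step 5 — Type: Im(Z) = -2.957 ⇒ leading (phase φ = -1.0°).

PF = 0.9998 (leading, φ = -1.0°)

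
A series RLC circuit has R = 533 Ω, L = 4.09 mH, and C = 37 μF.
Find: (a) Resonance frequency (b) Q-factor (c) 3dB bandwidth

Step 1 — Resonance condition Im(Z)=0 gives ω₀ = 1/√(LC).
Step 2 — ω₀ = 1/√(0.00409·3.7e-05) = 2571 rad/s.
Step 3 — f₀ = ω₀/(2π) = 409.1 Hz.
Step 4 — Series Q: Q = ω₀L/R = 2571·0.00409/533 = 0.01973.
Step 5 — 3dB bandwidth: Δω = ω₀/Q = 1.303e+05 rad/s; BW = Δω/(2π) = 2.074e+04 Hz.

(a) f₀ = 409.1 Hz  (b) Q = 0.01973  (c) BW = 2.074e+04 Hz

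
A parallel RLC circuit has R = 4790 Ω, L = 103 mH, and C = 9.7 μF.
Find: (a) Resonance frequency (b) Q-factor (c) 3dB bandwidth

Step 1 — Resonance: ω₀ = 1/√(LC) = 1/√(0.103·9.7e-06) = 1000 rad/s.
Step 2 — f₀ = ω₀/(2π) = 159.2 Hz.
Step 3 — Parallel Q: Q = R/(ω₀L) = 4790/(1000·0.103) = 46.48.
Step 4 — Bandwidth: Δω = ω₀/Q = 21.52 rad/s; BW = Δω/(2π) = 3.425 Hz.

(a) f₀ = 159.2 Hz  (b) Q = 46.48  (c) BW = 3.425 Hz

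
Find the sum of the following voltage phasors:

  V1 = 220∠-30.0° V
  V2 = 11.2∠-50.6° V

Step 1 — Convert each phasor to rectangular form:
  V1 = 220·(cos(-30.0°) + j·sin(-30.0°)) = 190.5 - j110 V
  V2 = 11.2·(cos(-50.6°) + j·sin(-50.6°)) = 7.109 - j8.655 V
Step 2 — Sum components: V_total = 197.6 - j118.7 V.
Step 3 — Convert to polar: |V_total| = 230.5 V, ∠V_total = -31.0°.

V_total = 230.5∠-31.0° V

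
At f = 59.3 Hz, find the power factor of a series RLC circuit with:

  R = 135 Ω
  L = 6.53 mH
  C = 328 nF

Step 1 — Angular frequency: ω = 2π·f = 2π·59.3 = 372.6 rad/s.
Step 2 — Component impedances:
  R: Z = R = 135 Ω
  L: Z = jωL = j·372.6·0.00653 = 0 + j2.433 Ω
  C: Z = 1/(jωC) = -j/(ω·C) = 0 - j8183 Ω
Step 3 — Series combination: Z_total = R + L + C = 135 - j8180 Ω = 8181∠-89.1° Ω.
Step 4 — Power factor: PF = cos(φ) = Re(Z)/|Z| = 135/8181 = 0.0165.
Step 5 — Type: Im(Z) = -8180 ⇒ leading (phase φ = -89.1°).

PF = 0.0165 (leading, φ = -89.1°)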